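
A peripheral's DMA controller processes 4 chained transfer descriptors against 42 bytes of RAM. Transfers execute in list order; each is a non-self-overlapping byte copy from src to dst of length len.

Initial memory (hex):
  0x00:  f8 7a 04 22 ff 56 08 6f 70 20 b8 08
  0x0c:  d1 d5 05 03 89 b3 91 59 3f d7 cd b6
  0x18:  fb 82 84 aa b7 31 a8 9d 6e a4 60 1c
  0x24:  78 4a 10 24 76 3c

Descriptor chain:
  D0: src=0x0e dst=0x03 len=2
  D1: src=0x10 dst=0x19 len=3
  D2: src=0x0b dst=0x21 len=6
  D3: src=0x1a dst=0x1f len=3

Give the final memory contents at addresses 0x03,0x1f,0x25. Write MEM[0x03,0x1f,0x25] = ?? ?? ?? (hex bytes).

MEM[0x03,0x1f,0x25] = 05 b3 03

  after D0: wrote 2B at 0x03 = 0503
  after D1: wrote 3B at 0x19 = 89b391
  after D2: wrote 6B at 0x21 = 08d1d5050389
  after D3: wrote 3B at 0x1f = b391b7
query mem[0x03]=0x05, mem[0x1f]=0xb3, mem[0x25]=0x03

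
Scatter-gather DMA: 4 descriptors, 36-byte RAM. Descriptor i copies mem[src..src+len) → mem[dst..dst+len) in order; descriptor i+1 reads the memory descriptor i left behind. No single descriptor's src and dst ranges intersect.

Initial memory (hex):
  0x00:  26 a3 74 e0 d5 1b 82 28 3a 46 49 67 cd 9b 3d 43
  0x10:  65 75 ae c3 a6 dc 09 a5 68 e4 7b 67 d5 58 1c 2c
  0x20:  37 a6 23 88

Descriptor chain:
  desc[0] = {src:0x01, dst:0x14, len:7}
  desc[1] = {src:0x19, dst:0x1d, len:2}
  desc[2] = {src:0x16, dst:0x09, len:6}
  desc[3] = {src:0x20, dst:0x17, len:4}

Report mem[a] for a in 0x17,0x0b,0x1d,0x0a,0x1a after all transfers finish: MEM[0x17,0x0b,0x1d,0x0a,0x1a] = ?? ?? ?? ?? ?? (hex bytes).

#0 dst[0x14+7] := {0xa3,0x74,0xe0,0xd5,0x1b,0x82,0x28}
#1 dst[0x1d+2] := {0x82,0x28}
#2 dst[0x09+6] := {0xe0,0xd5,0x1b,0x82,0x28,0x67}
#3 dst[0x17+4] := {0x37,0xa6,0x23,0x88}
query mem[0x17]=0x37, mem[0x0b]=0x1b, mem[0x1d]=0x82, mem[0x0a]=0xd5, mem[0x1a]=0x88

MEM[0x17,0x0b,0x1d,0x0a,0x1a] = 37 1b 82 d5 88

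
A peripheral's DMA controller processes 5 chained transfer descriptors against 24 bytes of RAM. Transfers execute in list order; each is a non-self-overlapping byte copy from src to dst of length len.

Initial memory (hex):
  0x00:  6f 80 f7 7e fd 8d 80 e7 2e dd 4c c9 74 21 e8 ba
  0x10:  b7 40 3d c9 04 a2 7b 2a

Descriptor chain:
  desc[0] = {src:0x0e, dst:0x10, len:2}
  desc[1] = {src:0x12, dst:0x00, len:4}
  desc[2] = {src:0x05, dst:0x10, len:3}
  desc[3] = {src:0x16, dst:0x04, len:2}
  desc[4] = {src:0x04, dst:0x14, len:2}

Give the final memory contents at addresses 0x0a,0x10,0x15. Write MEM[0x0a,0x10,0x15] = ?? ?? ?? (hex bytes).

MEM[0x0a,0x10,0x15] = 4c 8d 2a

  after D0: wrote 2B at 0x10 = e8ba
  after D1: wrote 4B at 0x00 = 3dc904a2
  after D2: wrote 3B at 0x10 = 8d80e7
  after D3: wrote 2B at 0x04 = 7b2a
  after D4: wrote 2B at 0x14 = 7b2a
query mem[0x0a]=0x4c, mem[0x10]=0x8d, mem[0x15]=0x2a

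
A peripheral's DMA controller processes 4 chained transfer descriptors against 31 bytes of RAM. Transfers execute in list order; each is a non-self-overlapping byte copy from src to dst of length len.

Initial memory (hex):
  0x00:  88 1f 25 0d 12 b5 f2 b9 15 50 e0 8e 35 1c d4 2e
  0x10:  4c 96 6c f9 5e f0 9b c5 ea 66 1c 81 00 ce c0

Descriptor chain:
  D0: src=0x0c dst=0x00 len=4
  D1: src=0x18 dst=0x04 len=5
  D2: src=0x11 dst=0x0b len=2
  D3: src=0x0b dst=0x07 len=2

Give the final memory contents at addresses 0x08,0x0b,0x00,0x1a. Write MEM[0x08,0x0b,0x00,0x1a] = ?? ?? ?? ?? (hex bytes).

#0 dst[0x00+4] := {0x35,0x1c,0xd4,0x2e}
#1 dst[0x04+5] := {0xea,0x66,0x1c,0x81,0x00}
#2 dst[0x0b+2] := {0x96,0x6c}
#3 dst[0x07+2] := {0x96,0x6c}
query mem[0x08]=0x6c, mem[0x0b]=0x96, mem[0x00]=0x35, mem[0x1a]=0x1c

MEM[0x08,0x0b,0x00,0x1a] = 6c 96 35 1c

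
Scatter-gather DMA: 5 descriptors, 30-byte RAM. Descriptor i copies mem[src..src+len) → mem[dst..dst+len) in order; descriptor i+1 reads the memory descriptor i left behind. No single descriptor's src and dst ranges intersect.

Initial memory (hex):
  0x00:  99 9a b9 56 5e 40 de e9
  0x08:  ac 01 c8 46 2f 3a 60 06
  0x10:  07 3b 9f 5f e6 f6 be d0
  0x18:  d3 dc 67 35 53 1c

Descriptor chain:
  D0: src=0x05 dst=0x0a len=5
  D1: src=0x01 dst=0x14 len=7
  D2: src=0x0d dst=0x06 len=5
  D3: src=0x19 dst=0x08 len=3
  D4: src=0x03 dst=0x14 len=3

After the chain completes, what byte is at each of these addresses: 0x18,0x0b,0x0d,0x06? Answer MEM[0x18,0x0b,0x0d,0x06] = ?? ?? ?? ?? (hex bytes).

MEM[0x18,0x0b,0x0d,0x06] = 40 de ac ac

D0: mem[0x0a..0x0e] <- [40 de e9 ac 01]
D1: mem[0x14..0x1a] <- [9a b9 56 5e 40 de e9]
D2: mem[0x06..0x0a] <- [ac 01 06 07 3b]
D3: mem[0x08..0x0a] <- [de e9 35]
D4: mem[0x14..0x16] <- [56 5e 40]
query mem[0x18]=0x40, mem[0x0b]=0xde, mem[0x0d]=0xac, mem[0x06]=0xac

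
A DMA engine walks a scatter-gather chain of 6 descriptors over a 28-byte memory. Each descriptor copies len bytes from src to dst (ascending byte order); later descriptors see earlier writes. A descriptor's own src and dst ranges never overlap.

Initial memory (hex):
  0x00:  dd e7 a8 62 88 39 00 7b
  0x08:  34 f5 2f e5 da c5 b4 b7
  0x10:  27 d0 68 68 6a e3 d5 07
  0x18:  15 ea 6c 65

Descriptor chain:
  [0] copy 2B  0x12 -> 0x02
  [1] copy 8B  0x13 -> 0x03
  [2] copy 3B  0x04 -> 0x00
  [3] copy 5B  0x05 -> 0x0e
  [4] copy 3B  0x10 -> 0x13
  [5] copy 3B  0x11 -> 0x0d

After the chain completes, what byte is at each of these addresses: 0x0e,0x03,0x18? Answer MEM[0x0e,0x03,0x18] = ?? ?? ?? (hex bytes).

MEM[0x0e,0x03,0x18] = ea 68 15

[0] 0x12->0x02 len=2 : 68 68
[1] 0x13->0x03 len=8 : 68 6a e3 d5 07 15 ea 6c
[2] 0x04->0x00 len=3 : 6a e3 d5
[3] 0x05->0x0e len=5 : e3 d5 07 15 ea
[4] 0x10->0x13 len=3 : 07 15 ea
[5] 0x11->0x0d len=3 : 15 ea 07
query mem[0x0e]=0xea, mem[0x03]=0x68, mem[0x18]=0x15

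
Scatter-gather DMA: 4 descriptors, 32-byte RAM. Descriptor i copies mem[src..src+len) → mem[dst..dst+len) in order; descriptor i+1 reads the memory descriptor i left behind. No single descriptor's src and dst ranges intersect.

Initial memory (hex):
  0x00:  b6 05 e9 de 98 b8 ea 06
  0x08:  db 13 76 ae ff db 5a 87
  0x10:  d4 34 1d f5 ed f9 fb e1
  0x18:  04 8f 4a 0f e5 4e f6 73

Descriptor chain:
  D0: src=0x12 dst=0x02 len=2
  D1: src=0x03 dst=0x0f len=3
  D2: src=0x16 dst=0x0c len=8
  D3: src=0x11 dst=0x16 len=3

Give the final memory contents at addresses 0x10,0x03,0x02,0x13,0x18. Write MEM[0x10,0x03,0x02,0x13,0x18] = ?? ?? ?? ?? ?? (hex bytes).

MEM[0x10,0x03,0x02,0x13,0x18] = 4a f5 1d 4e 4e

[0] 0x12->0x02 len=2 : 1d f5
[1] 0x03->0x0f len=3 : f5 98 b8
[2] 0x16->0x0c len=8 : fb e1 04 8f 4a 0f e5 4e
[3] 0x11->0x16 len=3 : 0f e5 4e
query mem[0x10]=0x4a, mem[0x03]=0xf5, mem[0x02]=0x1d, mem[0x13]=0x4e, mem[0x18]=0x4e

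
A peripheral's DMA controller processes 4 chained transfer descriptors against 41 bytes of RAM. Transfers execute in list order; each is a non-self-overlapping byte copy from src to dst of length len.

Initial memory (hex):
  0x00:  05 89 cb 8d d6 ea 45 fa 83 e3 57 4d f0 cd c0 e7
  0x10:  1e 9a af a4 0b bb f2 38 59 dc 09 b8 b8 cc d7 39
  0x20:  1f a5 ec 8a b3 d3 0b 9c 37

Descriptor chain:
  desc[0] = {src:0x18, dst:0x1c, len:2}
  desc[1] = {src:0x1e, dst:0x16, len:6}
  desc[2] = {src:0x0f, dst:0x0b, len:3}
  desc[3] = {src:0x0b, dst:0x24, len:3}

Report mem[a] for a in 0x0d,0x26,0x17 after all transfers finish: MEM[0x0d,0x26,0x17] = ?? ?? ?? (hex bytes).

#0 dst[0x1c+2] := {0x59,0xdc}
#1 dst[0x16+6] := {0xd7,0x39,0x1f,0xa5,0xec,0x8a}
#2 dst[0x0b+3] := {0xe7,0x1e,0x9a}
#3 dst[0x24+3] := {0xe7,0x1e,0x9a}
query mem[0x0d]=0x9a, mem[0x26]=0x9a, mem[0x17]=0x39

MEM[0x0d,0x26,0x17] = 9a 9a 39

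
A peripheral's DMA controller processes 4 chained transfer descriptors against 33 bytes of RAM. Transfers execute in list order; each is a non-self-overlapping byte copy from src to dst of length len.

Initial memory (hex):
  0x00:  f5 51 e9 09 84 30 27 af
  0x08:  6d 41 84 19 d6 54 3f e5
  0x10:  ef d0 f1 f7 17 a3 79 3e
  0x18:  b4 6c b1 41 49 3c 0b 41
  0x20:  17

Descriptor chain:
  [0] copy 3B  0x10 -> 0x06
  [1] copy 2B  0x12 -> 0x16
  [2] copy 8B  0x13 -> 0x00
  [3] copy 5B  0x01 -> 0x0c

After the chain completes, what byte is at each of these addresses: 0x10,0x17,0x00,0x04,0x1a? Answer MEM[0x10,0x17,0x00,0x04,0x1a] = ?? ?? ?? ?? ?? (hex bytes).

MEM[0x10,0x17,0x00,0x04,0x1a] = b4 f7 f7 f7 b1

  after D0: wrote 3B at 0x06 = efd0f1
  after D1: wrote 2B at 0x16 = f1f7
  after D2: wrote 8B at 0x00 = f717a3f1f7b46cb1
  after D3: wrote 5B at 0x0c = 17a3f1f7b4
query mem[0x10]=0xb4, mem[0x17]=0xf7, mem[0x00]=0xf7, mem[0x04]=0xf7, mem[0x1a]=0xb1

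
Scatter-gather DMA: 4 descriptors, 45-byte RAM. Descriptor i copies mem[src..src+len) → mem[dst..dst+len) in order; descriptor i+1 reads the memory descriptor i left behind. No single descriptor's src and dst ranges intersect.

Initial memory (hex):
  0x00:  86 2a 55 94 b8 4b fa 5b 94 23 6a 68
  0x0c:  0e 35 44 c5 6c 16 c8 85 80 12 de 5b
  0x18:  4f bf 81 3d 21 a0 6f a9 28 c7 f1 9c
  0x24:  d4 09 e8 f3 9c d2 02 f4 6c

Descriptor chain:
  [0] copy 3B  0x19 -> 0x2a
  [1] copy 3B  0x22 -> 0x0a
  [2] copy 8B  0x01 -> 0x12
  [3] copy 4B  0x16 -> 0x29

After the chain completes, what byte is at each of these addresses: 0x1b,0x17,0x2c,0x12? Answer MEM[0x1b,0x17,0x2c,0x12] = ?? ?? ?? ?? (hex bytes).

MEM[0x1b,0x17,0x2c,0x12] = 3d fa 94 2a

  after D0: wrote 3B at 0x2a = bf813d
  after D1: wrote 3B at 0x0a = f19cd4
  after D2: wrote 8B at 0x12 = 2a5594b84bfa5b94
  after D3: wrote 4B at 0x29 = 4bfa5b94
query mem[0x1b]=0x3d, mem[0x17]=0xfa, mem[0x2c]=0x94, mem[0x12]=0x2a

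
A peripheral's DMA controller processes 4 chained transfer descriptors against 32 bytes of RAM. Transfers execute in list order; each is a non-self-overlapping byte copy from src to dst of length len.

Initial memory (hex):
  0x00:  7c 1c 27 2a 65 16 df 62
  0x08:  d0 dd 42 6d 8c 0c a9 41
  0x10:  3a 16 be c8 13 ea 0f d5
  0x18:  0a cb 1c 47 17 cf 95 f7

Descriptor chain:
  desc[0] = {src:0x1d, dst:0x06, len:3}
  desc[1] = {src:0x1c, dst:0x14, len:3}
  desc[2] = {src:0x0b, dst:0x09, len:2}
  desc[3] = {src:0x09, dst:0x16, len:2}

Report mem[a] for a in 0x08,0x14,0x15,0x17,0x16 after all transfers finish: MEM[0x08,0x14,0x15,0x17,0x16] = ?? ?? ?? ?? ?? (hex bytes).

MEM[0x08,0x14,0x15,0x17,0x16] = f7 17 cf 8c 6d

[0] 0x1d->0x06 len=3 : cf 95 f7
[1] 0x1c->0x14 len=3 : 17 cf 95
[2] 0x0b->0x09 len=2 : 6d 8c
[3] 0x09->0x16 len=2 : 6d 8c
query mem[0x08]=0xf7, mem[0x14]=0x17, mem[0x15]=0xcf, mem[0x17]=0x8c, mem[0x16]=0x6d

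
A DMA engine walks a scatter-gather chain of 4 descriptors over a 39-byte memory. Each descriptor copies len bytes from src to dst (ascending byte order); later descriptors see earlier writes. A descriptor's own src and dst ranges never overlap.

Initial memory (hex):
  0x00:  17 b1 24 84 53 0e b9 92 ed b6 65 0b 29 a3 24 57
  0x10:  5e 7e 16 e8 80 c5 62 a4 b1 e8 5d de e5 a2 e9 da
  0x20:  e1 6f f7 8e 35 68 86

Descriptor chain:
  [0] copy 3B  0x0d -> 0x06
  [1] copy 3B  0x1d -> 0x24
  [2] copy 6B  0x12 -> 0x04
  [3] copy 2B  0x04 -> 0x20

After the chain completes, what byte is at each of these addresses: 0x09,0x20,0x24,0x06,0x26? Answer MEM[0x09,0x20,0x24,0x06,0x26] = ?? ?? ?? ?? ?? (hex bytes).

MEM[0x09,0x20,0x24,0x06,0x26] = a4 16 a2 80 da

D0: mem[0x06..0x08] <- [a3 24 57]
D1: mem[0x24..0x26] <- [a2 e9 da]
D2: mem[0x04..0x09] <- [16 e8 80 c5 62 a4]
D3: mem[0x20..0x21] <- [16 e8]
query mem[0x09]=0xa4, mem[0x20]=0x16, mem[0x24]=0xa2, mem[0x06]=0x80, mem[0x26]=0xda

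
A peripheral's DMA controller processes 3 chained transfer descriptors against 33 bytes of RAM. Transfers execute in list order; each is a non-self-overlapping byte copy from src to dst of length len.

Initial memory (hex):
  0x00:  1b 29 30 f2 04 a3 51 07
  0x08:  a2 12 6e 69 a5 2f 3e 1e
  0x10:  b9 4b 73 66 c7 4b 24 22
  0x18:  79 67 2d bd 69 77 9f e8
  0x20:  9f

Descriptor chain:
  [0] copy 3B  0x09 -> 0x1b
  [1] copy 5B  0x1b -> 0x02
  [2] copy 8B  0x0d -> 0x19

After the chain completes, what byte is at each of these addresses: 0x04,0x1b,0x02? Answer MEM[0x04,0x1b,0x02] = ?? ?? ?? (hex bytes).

#0 dst[0x1b+3] := {0x12,0x6e,0x69}
#1 dst[0x02+5] := {0x12,0x6e,0x69,0x9f,0xe8}
#2 dst[0x19+8] := {0x2f,0x3e,0x1e,0xb9,0x4b,0x73,0x66,0xc7}
query mem[0x04]=0x69, mem[0x1b]=0x1e, mem[0x02]=0x12

MEM[0x04,0x1b,0x02] = 69 1e 12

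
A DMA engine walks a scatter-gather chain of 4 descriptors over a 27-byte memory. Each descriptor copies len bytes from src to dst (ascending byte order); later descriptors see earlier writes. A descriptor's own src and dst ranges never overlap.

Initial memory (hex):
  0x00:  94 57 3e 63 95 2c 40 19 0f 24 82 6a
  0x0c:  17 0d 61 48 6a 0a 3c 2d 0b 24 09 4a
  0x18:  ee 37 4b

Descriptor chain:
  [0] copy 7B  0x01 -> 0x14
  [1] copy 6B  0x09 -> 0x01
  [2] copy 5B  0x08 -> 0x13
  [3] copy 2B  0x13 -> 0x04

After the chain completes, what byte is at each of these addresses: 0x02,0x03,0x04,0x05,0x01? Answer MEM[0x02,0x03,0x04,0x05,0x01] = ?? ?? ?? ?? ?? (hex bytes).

MEM[0x02,0x03,0x04,0x05,0x01] = 82 6a 0f 24 24

#0 dst[0x14+7] := {0x57,0x3e,0x63,0x95,0x2c,0x40,0x19}
#1 dst[0x01+6] := {0x24,0x82,0x6a,0x17,0x0d,0x61}
#2 dst[0x13+5] := {0x0f,0x24,0x82,0x6a,0x17}
#3 dst[0x04+2] := {0x0f,0x24}
query mem[0x02]=0x82, mem[0x03]=0x6a, mem[0x04]=0x0f, mem[0x05]=0x24, mem[0x01]=0x24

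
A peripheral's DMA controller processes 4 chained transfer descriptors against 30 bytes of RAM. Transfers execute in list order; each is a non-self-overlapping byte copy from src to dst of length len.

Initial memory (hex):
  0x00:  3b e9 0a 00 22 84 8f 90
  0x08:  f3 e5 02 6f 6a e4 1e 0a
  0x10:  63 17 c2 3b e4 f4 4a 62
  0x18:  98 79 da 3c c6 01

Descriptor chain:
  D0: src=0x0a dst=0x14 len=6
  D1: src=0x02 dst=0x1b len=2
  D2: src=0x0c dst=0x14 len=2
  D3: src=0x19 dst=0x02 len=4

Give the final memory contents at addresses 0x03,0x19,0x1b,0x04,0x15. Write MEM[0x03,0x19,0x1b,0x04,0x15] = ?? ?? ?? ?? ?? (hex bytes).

D0: mem[0x14..0x19] <- [02 6f 6a e4 1e 0a]
D1: mem[0x1b..0x1c] <- [0a 00]
D2: mem[0x14..0x15] <- [6a e4]
D3: mem[0x02..0x05] <- [0a da 0a 00]
query mem[0x03]=0xda, mem[0x19]=0x0a, mem[0x1b]=0x0a, mem[0x04]=0x0a, mem[0x15]=0xe4

MEM[0x03,0x19,0x1b,0x04,0x15] = da 0a 0a 0a e4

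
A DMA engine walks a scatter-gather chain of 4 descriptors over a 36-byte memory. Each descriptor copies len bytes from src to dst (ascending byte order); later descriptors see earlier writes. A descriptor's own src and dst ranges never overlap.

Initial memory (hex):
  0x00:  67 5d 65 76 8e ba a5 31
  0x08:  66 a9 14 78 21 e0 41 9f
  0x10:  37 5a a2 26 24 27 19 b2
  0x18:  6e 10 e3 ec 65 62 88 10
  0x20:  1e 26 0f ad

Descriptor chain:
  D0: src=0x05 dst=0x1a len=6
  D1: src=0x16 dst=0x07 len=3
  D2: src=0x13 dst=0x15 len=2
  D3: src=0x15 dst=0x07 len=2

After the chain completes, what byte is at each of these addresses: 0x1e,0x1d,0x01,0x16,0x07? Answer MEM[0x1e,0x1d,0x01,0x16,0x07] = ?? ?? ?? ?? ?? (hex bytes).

  after D0: wrote 6B at 0x1a = baa53166a914
  after D1: wrote 3B at 0x07 = 19b26e
  after D2: wrote 2B at 0x15 = 2624
  after D3: wrote 2B at 0x07 = 2624
query mem[0x1e]=0xa9, mem[0x1d]=0x66, mem[0x01]=0x5d, mem[0x16]=0x24, mem[0x07]=0x26

MEM[0x1e,0x1d,0x01,0x16,0x07] = a9 66 5d 24 26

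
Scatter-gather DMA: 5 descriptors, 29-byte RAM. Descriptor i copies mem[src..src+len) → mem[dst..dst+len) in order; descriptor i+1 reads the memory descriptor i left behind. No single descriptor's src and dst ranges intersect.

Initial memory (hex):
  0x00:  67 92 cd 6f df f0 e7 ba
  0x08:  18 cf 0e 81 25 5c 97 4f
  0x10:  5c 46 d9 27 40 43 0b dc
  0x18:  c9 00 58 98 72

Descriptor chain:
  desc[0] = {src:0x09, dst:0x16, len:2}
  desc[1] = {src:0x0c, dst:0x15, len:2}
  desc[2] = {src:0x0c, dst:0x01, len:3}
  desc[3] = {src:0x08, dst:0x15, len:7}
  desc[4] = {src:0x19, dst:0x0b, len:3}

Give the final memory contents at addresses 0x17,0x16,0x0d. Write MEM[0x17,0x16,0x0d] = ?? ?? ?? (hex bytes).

MEM[0x17,0x16,0x0d] = 0e cf 97

[0] 0x09->0x16 len=2 : cf 0e
[1] 0x0c->0x15 len=2 : 25 5c
[2] 0x0c->0x01 len=3 : 25 5c 97
[3] 0x08->0x15 len=7 : 18 cf 0e 81 25 5c 97
[4] 0x19->0x0b len=3 : 25 5c 97
query mem[0x17]=0x0e, mem[0x16]=0xcf, mem[0x0d]=0x97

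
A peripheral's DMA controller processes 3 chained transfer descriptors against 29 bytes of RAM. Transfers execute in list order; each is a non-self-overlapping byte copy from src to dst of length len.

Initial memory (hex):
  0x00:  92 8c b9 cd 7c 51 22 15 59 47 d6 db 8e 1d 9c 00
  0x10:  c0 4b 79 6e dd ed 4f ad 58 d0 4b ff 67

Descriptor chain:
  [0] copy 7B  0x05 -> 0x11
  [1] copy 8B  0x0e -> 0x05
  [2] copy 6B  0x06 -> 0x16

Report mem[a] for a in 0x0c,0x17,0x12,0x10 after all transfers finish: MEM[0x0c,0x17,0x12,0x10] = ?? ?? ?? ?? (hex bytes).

MEM[0x0c,0x17,0x12,0x10] = 47 c0 22 c0

D0: mem[0x11..0x17] <- [51 22 15 59 47 d6 db]
D1: mem[0x05..0x0c] <- [9c 00 c0 51 22 15 59 47]
D2: mem[0x16..0x1b] <- [00 c0 51 22 15 59]
query mem[0x0c]=0x47, mem[0x17]=0xc0, mem[0x12]=0x22, mem[0x10]=0xc0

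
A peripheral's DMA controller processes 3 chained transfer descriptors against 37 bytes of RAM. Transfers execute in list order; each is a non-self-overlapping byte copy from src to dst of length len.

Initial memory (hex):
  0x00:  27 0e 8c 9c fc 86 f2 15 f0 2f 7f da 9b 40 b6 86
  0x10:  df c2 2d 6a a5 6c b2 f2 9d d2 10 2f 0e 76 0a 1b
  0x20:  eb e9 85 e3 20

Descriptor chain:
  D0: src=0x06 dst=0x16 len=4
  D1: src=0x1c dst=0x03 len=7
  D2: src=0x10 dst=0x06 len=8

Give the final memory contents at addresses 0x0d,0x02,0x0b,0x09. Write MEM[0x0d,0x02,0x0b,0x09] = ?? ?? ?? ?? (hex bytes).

MEM[0x0d,0x02,0x0b,0x09] = 15 8c 6c 6a

D0: mem[0x16..0x19] <- [f2 15 f0 2f]
D1: mem[0x03..0x09] <- [0e 76 0a 1b eb e9 85]
D2: mem[0x06..0x0d] <- [df c2 2d 6a a5 6c f2 15]
query mem[0x0d]=0x15, mem[0x02]=0x8c, mem[0x0b]=0x6c, mem[0x09]=0x6a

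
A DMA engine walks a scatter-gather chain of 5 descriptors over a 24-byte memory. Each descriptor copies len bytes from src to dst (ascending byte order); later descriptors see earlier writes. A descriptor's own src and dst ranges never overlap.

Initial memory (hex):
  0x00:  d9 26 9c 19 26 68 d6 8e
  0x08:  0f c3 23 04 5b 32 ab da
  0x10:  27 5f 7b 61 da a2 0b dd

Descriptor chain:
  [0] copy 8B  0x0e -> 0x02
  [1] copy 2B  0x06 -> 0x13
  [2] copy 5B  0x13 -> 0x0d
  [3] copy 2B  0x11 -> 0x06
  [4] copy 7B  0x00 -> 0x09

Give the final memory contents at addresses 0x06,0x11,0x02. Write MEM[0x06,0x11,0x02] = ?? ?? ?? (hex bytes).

MEM[0x06,0x11,0x02] = dd dd ab

#0 dst[0x02+8] := {0xab,0xda,0x27,0x5f,0x7b,0x61,0xda,0xa2}
#1 dst[0x13+2] := {0x7b,0x61}
#2 dst[0x0d+5] := {0x7b,0x61,0xa2,0x0b,0xdd}
#3 dst[0x06+2] := {0xdd,0x7b}
#4 dst[0x09+7] := {0xd9,0x26,0xab,0xda,0x27,0x5f,0xdd}
query mem[0x06]=0xdd, mem[0x11]=0xdd, mem[0x02]=0xab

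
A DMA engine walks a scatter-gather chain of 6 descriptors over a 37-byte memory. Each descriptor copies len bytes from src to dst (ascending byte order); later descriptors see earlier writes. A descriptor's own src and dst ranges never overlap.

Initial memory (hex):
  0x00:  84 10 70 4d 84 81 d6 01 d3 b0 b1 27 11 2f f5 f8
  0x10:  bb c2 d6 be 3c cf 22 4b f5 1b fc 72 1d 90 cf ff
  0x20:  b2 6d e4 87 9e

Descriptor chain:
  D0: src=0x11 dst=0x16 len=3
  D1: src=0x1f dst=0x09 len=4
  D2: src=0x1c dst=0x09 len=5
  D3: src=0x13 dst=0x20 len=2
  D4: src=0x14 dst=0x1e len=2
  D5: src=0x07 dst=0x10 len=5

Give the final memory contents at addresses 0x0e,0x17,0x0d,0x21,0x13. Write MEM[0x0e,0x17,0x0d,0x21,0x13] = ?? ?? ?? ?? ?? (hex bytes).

MEM[0x0e,0x17,0x0d,0x21,0x13] = f5 d6 b2 3c 90

  after D0: wrote 3B at 0x16 = c2d6be
  after D1: wrote 4B at 0x09 = ffb26de4
  after D2: wrote 5B at 0x09 = 1d90cfffb2
  after D3: wrote 2B at 0x20 = be3c
  after D4: wrote 2B at 0x1e = 3ccf
  after D5: wrote 5B at 0x10 = 01d31d90cf
query mem[0x0e]=0xf5, mem[0x17]=0xd6, mem[0x0d]=0xb2, mem[0x21]=0x3c, mem[0x13]=0x90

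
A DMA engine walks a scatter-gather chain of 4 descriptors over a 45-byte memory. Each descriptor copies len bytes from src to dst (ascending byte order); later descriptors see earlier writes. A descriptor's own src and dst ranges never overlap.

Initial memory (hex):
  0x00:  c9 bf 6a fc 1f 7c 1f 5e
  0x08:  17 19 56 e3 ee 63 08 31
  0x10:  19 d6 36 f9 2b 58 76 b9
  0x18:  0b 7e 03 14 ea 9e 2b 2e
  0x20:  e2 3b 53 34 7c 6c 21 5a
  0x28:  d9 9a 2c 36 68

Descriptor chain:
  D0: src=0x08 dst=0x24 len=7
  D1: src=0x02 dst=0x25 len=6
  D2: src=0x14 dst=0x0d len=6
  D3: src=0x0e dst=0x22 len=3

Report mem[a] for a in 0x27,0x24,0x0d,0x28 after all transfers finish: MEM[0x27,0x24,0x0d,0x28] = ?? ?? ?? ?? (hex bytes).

[0] 0x08->0x24 len=7 : 17 19 56 e3 ee 63 08
[1] 0x02->0x25 len=6 : 6a fc 1f 7c 1f 5e
[2] 0x14->0x0d len=6 : 2b 58 76 b9 0b 7e
[3] 0x0e->0x22 len=3 : 58 76 b9
query mem[0x27]=0x1f, mem[0x24]=0xb9, mem[0x0d]=0x2b, mem[0x28]=0x7c

MEM[0x27,0x24,0x0d,0x28] = 1f b9 2b 7c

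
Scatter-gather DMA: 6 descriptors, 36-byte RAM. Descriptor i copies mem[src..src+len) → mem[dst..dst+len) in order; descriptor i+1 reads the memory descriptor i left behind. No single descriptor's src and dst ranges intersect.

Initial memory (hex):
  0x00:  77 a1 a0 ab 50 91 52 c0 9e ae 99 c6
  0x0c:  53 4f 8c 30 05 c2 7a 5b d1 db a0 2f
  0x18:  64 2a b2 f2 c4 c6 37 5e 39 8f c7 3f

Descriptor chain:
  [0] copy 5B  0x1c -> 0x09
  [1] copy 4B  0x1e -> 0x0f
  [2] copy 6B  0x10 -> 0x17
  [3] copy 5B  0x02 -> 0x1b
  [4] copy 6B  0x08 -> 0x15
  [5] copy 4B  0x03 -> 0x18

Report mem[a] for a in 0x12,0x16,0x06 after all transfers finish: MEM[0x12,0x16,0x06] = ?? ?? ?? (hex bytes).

MEM[0x12,0x16,0x06] = 8f c4 52

[0] 0x1c->0x09 len=5 : c4 c6 37 5e 39
[1] 0x1e->0x0f len=4 : 37 5e 39 8f
[2] 0x10->0x17 len=6 : 5e 39 8f 5b d1 db
[3] 0x02->0x1b len=5 : a0 ab 50 91 52
[4] 0x08->0x15 len=6 : 9e c4 c6 37 5e 39
[5] 0x03->0x18 len=4 : ab 50 91 52
query mem[0x12]=0x8f, mem[0x16]=0xc4, mem[0x06]=0x52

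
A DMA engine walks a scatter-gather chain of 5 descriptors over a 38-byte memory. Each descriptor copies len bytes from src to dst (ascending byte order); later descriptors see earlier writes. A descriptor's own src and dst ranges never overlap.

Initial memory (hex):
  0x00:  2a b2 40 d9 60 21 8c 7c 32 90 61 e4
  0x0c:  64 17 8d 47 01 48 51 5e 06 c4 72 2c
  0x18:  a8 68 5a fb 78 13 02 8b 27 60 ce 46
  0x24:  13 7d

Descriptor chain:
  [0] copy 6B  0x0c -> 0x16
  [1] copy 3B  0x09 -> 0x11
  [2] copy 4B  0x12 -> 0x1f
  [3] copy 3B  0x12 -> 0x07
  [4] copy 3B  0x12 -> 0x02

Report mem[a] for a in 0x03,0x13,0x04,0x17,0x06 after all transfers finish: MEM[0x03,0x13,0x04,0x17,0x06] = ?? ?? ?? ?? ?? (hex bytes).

MEM[0x03,0x13,0x04,0x17,0x06] = e4 e4 06 17 8c

[0] 0x0c->0x16 len=6 : 64 17 8d 47 01 48
[1] 0x09->0x11 len=3 : 90 61 e4
[2] 0x12->0x1f len=4 : 61 e4 06 c4
[3] 0x12->0x07 len=3 : 61 e4 06
[4] 0x12->0x02 len=3 : 61 e4 06
query mem[0x03]=0xe4, mem[0x13]=0xe4, mem[0x04]=0x06, mem[0x17]=0x17, mem[0x06]=0x8c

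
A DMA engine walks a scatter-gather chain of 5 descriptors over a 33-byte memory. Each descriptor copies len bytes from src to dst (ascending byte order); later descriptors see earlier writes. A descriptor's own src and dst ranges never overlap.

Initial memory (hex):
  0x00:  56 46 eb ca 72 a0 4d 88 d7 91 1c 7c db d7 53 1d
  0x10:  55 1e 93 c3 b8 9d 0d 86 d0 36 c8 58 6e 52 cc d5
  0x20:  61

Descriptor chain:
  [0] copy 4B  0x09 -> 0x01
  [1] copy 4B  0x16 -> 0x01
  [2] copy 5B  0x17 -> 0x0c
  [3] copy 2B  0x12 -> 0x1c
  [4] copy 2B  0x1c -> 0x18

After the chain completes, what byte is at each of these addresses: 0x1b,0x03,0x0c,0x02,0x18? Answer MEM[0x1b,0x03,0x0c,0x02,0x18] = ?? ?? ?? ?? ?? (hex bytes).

#0 dst[0x01+4] := {0x91,0x1c,0x7c,0xdb}
#1 dst[0x01+4] := {0x0d,0x86,0xd0,0x36}
#2 dst[0x0c+5] := {0x86,0xd0,0x36,0xc8,0x58}
#3 dst[0x1c+2] := {0x93,0xc3}
#4 dst[0x18+2] := {0x93,0xc3}
query mem[0x1b]=0x58, mem[0x03]=0xd0, mem[0x0c]=0x86, mem[0x02]=0x86, mem[0x18]=0x93

MEM[0x1b,0x03,0x0c,0x02,0x18] = 58 d0 86 86 93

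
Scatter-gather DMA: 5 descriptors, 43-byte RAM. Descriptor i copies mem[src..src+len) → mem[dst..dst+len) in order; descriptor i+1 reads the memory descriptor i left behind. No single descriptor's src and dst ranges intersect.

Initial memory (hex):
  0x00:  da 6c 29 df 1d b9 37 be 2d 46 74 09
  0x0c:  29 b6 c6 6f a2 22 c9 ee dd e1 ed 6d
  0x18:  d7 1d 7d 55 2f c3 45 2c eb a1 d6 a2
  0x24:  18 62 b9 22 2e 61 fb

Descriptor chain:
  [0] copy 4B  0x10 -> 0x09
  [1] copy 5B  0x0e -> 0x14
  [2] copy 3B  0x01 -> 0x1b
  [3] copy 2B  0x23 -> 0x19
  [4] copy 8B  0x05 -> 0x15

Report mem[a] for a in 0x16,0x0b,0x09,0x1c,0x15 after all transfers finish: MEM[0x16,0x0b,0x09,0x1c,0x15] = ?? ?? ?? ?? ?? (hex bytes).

MEM[0x16,0x0b,0x09,0x1c,0x15] = 37 c9 a2 ee b9

  after D0: wrote 4B at 0x09 = a222c9ee
  after D1: wrote 5B at 0x14 = c66fa222c9
  after D2: wrote 3B at 0x1b = 6c29df
  after D3: wrote 2B at 0x19 = a218
  after D4: wrote 8B at 0x15 = b937be2da222c9ee
query mem[0x16]=0x37, mem[0x0b]=0xc9, mem[0x09]=0xa2, mem[0x1c]=0xee, mem[0x15]=0xb9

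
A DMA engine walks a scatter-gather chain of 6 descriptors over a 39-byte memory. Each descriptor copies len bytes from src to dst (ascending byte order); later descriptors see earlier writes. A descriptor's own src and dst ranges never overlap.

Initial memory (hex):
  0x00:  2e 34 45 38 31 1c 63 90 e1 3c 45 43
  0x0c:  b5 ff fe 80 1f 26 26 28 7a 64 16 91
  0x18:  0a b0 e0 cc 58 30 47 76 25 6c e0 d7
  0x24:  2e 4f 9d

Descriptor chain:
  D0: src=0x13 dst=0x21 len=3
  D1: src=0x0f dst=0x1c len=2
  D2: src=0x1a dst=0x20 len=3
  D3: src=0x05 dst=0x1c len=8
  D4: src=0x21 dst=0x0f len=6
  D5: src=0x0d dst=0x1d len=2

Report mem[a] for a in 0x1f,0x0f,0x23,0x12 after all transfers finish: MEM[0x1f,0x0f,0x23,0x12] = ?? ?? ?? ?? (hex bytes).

[0] 0x13->0x21 len=3 : 28 7a 64
[1] 0x0f->0x1c len=2 : 80 1f
[2] 0x1a->0x20 len=3 : e0 cc 80
[3] 0x05->0x1c len=8 : 1c 63 90 e1 3c 45 43 b5
[4] 0x21->0x0f len=6 : 45 43 b5 2e 4f 9d
[5] 0x0d->0x1d len=2 : ff fe
query mem[0x1f]=0xe1, mem[0x0f]=0x45, mem[0x23]=0xb5, mem[0x12]=0x2e

MEM[0x1f,0x0f,0x23,0x12] = e1 45 b5 2e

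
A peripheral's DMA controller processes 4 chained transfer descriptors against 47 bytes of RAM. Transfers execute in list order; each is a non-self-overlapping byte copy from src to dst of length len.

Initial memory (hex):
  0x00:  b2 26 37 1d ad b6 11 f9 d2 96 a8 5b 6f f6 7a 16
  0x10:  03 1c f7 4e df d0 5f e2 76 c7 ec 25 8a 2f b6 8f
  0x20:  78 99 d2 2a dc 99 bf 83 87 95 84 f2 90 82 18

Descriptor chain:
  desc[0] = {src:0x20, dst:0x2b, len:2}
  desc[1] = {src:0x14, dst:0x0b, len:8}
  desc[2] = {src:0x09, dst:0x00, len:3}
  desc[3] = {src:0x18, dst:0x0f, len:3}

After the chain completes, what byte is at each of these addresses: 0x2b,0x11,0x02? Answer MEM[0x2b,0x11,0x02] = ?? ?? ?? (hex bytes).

  after D0: wrote 2B at 0x2b = 7899
  after D1: wrote 8B at 0x0b = dfd05fe276c7ec25
  after D2: wrote 3B at 0x00 = 96a8df
  after D3: wrote 3B at 0x0f = 76c7ec
query mem[0x2b]=0x78, mem[0x11]=0xec, mem[0x02]=0xdf

MEM[0x2b,0x11,0x02] = 78 ec df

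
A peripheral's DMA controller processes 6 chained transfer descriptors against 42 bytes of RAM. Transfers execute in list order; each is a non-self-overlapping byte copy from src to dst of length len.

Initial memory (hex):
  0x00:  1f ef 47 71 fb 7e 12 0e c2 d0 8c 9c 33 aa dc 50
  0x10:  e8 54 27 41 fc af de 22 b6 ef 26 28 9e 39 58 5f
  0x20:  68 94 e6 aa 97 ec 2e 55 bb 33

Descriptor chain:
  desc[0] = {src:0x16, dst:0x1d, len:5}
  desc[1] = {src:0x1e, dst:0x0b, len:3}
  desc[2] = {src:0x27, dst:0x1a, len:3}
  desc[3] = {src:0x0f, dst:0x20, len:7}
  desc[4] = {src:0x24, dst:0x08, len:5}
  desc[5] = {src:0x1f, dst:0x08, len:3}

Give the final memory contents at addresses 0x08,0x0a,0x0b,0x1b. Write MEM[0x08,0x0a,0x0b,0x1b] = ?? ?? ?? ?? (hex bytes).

MEM[0x08,0x0a,0x0b,0x1b] = b6 e8 55 bb

[0] 0x16->0x1d len=5 : de 22 b6 ef 26
[1] 0x1e->0x0b len=3 : 22 b6 ef
[2] 0x27->0x1a len=3 : 55 bb 33
[3] 0x0f->0x20 len=7 : 50 e8 54 27 41 fc af
[4] 0x24->0x08 len=5 : 41 fc af 55 bb
[5] 0x1f->0x08 len=3 : b6 50 e8
query mem[0x08]=0xb6, mem[0x0a]=0xe8, mem[0x0b]=0x55, mem[0x1b]=0xbb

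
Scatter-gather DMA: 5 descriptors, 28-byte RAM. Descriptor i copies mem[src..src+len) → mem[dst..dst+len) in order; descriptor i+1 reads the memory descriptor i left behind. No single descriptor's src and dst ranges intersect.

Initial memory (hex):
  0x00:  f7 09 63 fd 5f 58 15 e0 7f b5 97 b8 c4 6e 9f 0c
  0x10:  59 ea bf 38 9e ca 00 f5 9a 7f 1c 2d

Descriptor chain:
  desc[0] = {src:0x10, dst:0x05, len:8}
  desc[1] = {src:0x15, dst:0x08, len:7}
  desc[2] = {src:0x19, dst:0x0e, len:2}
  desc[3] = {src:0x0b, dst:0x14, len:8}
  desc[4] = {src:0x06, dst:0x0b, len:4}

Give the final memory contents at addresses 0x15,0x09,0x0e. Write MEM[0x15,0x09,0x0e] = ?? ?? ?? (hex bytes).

MEM[0x15,0x09,0x0e] = 7f 00 00

D0: mem[0x05..0x0c] <- [59 ea bf 38 9e ca 00 f5]
D1: mem[0x08..0x0e] <- [ca 00 f5 9a 7f 1c 2d]
D2: mem[0x0e..0x0f] <- [7f 1c]
D3: mem[0x14..0x1b] <- [9a 7f 1c 7f 1c 59 ea bf]
D4: mem[0x0b..0x0e] <- [ea bf ca 00]
query mem[0x15]=0x7f, mem[0x09]=0x00, mem[0x0e]=0x00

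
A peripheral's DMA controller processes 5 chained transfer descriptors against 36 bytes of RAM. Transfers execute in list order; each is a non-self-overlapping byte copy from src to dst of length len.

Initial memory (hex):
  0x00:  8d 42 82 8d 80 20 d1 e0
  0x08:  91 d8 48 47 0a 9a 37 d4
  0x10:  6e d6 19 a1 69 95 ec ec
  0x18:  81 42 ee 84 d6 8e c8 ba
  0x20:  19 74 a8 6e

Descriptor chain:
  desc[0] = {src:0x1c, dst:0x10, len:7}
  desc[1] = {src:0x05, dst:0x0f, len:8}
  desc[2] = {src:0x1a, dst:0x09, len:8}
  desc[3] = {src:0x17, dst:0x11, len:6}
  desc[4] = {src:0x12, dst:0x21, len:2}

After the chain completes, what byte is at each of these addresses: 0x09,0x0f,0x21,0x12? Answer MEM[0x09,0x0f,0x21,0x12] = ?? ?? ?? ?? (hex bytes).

[0] 0x1c->0x10 len=7 : d6 8e c8 ba 19 74 a8
[1] 0x05->0x0f len=8 : 20 d1 e0 91 d8 48 47 0a
[2] 0x1a->0x09 len=8 : ee 84 d6 8e c8 ba 19 74
[3] 0x17->0x11 len=6 : ec 81 42 ee 84 d6
[4] 0x12->0x21 len=2 : 81 42
query mem[0x09]=0xee, mem[0x0f]=0x19, mem[0x21]=0x81, mem[0x12]=0x81

MEM[0x09,0x0f,0x21,0x12] = ee 19 81 81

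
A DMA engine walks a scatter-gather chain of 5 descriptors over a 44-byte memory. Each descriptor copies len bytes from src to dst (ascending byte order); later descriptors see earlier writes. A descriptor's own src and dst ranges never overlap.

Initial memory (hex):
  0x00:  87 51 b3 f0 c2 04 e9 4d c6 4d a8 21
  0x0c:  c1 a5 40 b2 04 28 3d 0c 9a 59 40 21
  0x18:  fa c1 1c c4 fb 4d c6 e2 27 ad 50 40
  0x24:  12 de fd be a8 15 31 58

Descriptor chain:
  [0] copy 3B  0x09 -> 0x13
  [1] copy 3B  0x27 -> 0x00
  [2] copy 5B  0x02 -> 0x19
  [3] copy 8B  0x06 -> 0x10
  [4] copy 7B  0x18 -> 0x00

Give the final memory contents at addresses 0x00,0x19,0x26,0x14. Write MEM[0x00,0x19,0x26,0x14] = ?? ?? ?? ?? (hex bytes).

#0 dst[0x13+3] := {0x4d,0xa8,0x21}
#1 dst[0x00+3] := {0xbe,0xa8,0x15}
#2 dst[0x19+5] := {0x15,0xf0,0xc2,0x04,0xe9}
#3 dst[0x10+8] := {0xe9,0x4d,0xc6,0x4d,0xa8,0x21,0xc1,0xa5}
#4 dst[0x00+7] := {0xfa,0x15,0xf0,0xc2,0x04,0xe9,0xc6}
query mem[0x00]=0xfa, mem[0x19]=0x15, mem[0x26]=0xfd, mem[0x14]=0xa8

MEM[0x00,0x19,0x26,0x14] = fa 15 fd a8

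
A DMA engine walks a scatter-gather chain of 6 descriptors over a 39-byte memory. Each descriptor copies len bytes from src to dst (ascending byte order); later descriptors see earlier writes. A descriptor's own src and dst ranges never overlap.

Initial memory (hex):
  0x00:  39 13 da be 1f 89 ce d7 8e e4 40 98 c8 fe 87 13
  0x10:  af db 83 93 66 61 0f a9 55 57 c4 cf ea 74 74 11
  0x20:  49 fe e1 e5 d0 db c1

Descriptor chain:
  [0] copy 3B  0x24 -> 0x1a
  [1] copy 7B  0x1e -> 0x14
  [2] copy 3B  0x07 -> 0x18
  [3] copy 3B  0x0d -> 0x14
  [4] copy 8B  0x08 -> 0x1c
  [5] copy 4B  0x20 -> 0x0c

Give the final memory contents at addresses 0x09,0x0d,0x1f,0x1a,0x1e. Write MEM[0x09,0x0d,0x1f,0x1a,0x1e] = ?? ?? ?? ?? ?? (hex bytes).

  after D0: wrote 3B at 0x1a = d0dbc1
  after D1: wrote 7B at 0x14 = 741149fee1e5d0
  after D2: wrote 3B at 0x18 = d78ee4
  after D3: wrote 3B at 0x14 = fe8713
  after D4: wrote 8B at 0x1c = 8ee44098c8fe8713
  after D5: wrote 4B at 0x0c = c8fe8713
query mem[0x09]=0xe4, mem[0x0d]=0xfe, mem[0x1f]=0x98, mem[0x1a]=0xe4, mem[0x1e]=0x40

MEM[0x09,0x0d,0x1f,0x1a,0x1e] = e4 fe 98 e4 40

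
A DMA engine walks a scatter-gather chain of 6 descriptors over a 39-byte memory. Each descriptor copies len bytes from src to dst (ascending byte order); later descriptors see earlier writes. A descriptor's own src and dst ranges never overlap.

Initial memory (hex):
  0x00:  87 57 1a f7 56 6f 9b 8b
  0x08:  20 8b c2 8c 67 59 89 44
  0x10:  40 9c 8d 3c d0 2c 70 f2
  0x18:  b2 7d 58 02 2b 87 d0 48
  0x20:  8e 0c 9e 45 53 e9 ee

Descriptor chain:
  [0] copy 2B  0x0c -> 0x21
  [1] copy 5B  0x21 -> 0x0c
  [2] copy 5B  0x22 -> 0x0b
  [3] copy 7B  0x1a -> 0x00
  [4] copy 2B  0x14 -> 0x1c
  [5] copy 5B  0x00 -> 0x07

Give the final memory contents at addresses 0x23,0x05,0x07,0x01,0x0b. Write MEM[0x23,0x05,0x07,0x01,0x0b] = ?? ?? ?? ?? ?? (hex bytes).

MEM[0x23,0x05,0x07,0x01,0x0b] = 45 48 58 02 d0

  after D0: wrote 2B at 0x21 = 6759
  after D1: wrote 5B at 0x0c = 67594553e9
  after D2: wrote 5B at 0x0b = 594553e9ee
  after D3: wrote 7B at 0x00 = 58022b87d0488e
  after D4: wrote 2B at 0x1c = d02c
  after D5: wrote 5B at 0x07 = 58022b87d0
query mem[0x23]=0x45, mem[0x05]=0x48, mem[0x07]=0x58, mem[0x01]=0x02, mem[0x0b]=0xd0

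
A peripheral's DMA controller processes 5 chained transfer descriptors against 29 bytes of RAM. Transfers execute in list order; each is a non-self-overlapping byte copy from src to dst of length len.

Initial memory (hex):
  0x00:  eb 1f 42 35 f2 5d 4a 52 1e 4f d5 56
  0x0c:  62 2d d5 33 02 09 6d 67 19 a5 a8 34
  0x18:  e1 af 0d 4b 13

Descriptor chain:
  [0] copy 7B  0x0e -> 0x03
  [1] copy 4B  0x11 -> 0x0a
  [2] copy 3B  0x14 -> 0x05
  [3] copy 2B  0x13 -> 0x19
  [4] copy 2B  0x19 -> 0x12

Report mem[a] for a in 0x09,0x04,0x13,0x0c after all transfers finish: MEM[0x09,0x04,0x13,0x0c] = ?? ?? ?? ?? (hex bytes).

MEM[0x09,0x04,0x13,0x0c] = 19 33 19 67

  after D0: wrote 7B at 0x03 = d53302096d6719
  after D1: wrote 4B at 0x0a = 096d6719
  after D2: wrote 3B at 0x05 = 19a5a8
  after D3: wrote 2B at 0x19 = 6719
  after D4: wrote 2B at 0x12 = 6719
query mem[0x09]=0x19, mem[0x04]=0x33, mem[0x13]=0x19, mem[0x0c]=0x67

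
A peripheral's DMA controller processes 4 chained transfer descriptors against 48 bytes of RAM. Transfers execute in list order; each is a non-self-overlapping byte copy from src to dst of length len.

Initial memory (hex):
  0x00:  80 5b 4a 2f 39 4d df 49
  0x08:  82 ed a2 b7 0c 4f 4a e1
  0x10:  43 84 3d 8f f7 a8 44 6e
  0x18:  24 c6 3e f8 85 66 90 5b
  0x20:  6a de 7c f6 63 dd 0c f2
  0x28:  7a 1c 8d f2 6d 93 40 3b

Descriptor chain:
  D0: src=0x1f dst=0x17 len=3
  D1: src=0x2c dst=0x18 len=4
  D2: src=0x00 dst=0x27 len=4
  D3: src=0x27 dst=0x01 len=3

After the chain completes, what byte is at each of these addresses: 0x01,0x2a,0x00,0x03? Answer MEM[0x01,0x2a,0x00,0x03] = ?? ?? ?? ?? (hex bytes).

MEM[0x01,0x2a,0x00,0x03] = 80 2f 80 4a

#0 dst[0x17+3] := {0x5b,0x6a,0xde}
#1 dst[0x18+4] := {0x6d,0x93,0x40,0x3b}
#2 dst[0x27+4] := {0x80,0x5b,0x4a,0x2f}
#3 dst[0x01+3] := {0x80,0x5b,0x4a}
query mem[0x01]=0x80, mem[0x2a]=0x2f, mem[0x00]=0x80, mem[0x03]=0x4a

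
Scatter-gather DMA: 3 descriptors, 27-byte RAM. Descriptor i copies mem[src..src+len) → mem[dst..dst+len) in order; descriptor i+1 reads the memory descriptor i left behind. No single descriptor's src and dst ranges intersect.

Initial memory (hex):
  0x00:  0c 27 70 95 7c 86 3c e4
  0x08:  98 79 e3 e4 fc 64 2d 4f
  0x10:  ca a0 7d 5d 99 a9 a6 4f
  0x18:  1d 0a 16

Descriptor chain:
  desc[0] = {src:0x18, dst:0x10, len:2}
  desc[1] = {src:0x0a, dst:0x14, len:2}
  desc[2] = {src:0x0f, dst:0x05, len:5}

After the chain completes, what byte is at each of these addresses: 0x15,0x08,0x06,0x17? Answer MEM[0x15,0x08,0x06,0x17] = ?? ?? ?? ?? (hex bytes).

MEM[0x15,0x08,0x06,0x17] = e4 7d 1d 4f

D0: mem[0x10..0x11] <- [1d 0a]
D1: mem[0x14..0x15] <- [e3 e4]
D2: mem[0x05..0x09] <- [4f 1d 0a 7d 5d]
query mem[0x15]=0xe4, mem[0x08]=0x7d, mem[0x06]=0x1d, mem[0x17]=0x4f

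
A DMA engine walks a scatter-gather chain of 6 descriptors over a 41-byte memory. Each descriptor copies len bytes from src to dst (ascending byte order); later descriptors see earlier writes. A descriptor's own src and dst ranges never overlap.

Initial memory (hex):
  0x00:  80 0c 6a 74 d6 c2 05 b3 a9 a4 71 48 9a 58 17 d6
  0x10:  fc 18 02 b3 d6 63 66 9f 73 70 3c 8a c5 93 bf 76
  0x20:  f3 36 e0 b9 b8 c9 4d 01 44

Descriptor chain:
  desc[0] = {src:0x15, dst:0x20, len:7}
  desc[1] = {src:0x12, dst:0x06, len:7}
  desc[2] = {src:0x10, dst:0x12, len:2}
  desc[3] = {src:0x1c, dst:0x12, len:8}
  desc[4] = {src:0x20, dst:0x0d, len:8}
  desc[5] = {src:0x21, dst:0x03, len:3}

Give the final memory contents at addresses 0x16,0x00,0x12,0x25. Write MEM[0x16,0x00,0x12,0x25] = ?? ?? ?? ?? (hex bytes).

MEM[0x16,0x00,0x12,0x25] = 63 80 3c 3c

[0] 0x15->0x20 len=7 : 63 66 9f 73 70 3c 8a
[1] 0x12->0x06 len=7 : 02 b3 d6 63 66 9f 73
[2] 0x10->0x12 len=2 : fc 18
[3] 0x1c->0x12 len=8 : c5 93 bf 76 63 66 9f 73
[4] 0x20->0x0d len=8 : 63 66 9f 73 70 3c 8a 01
[5] 0x21->0x03 len=3 : 66 9f 73
query mem[0x16]=0x63, mem[0x00]=0x80, mem[0x12]=0x3c, mem[0x25]=0x3c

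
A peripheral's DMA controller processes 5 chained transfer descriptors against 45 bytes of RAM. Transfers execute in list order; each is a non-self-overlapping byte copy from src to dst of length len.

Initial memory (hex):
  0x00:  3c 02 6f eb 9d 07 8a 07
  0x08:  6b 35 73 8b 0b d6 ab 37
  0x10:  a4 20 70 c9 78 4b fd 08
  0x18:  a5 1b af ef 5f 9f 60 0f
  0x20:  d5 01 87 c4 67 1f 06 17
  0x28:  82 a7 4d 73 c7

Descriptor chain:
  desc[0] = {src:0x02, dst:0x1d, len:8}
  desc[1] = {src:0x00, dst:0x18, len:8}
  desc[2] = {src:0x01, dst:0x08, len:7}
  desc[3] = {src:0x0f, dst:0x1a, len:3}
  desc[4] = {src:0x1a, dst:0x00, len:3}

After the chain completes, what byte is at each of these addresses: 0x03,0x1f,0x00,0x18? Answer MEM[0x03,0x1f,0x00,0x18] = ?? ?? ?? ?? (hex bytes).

#0 dst[0x1d+8] := {0x6f,0xeb,0x9d,0x07,0x8a,0x07,0x6b,0x35}
#1 dst[0x18+8] := {0x3c,0x02,0x6f,0xeb,0x9d,0x07,0x8a,0x07}
#2 dst[0x08+7] := {0x02,0x6f,0xeb,0x9d,0x07,0x8a,0x07}
#3 dst[0x1a+3] := {0x37,0xa4,0x20}
#4 dst[0x00+3] := {0x37,0xa4,0x20}
query mem[0x03]=0xeb, mem[0x1f]=0x07, mem[0x00]=0x37, mem[0x18]=0x3c

MEM[0x03,0x1f,0x00,0x18] = eb 07 37 3c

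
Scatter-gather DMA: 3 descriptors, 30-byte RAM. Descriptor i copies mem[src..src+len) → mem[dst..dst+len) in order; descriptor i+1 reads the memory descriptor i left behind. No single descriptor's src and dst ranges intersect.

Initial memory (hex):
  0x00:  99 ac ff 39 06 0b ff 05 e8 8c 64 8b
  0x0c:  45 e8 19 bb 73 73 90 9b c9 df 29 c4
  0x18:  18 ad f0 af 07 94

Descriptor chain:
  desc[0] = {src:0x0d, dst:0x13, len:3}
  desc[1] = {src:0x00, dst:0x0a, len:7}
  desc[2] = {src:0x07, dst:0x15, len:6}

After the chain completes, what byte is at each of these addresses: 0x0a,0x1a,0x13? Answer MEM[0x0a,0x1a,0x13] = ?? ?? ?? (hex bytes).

#0 dst[0x13+3] := {0xe8,0x19,0xbb}
#1 dst[0x0a+7] := {0x99,0xac,0xff,0x39,0x06,0x0b,0xff}
#2 dst[0x15+6] := {0x05,0xe8,0x8c,0x99,0xac,0xff}
query mem[0x0a]=0x99, mem[0x1a]=0xff, mem[0x13]=0xe8

MEM[0x0a,0x1a,0x13] = 99 ff e8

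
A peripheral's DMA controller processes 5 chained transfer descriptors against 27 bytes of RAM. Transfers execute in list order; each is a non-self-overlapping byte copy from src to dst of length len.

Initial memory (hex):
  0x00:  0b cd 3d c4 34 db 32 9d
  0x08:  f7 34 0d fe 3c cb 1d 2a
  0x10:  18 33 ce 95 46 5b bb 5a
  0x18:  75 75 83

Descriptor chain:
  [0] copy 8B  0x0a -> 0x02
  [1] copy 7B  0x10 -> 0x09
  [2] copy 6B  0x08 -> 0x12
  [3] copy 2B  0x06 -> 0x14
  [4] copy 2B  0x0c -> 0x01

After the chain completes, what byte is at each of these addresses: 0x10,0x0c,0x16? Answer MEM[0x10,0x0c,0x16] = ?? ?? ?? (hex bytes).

MEM[0x10,0x0c,0x16] = 18 95 95

  after D0: wrote 8B at 0x02 = 0dfe3ccb1d2a1833
  after D1: wrote 7B at 0x09 = 1833ce95465bbb
  after D2: wrote 6B at 0x12 = 181833ce9546
  after D3: wrote 2B at 0x14 = 1d2a
  after D4: wrote 2B at 0x01 = 9546
query mem[0x10]=0x18, mem[0x0c]=0x95, mem[0x16]=0x95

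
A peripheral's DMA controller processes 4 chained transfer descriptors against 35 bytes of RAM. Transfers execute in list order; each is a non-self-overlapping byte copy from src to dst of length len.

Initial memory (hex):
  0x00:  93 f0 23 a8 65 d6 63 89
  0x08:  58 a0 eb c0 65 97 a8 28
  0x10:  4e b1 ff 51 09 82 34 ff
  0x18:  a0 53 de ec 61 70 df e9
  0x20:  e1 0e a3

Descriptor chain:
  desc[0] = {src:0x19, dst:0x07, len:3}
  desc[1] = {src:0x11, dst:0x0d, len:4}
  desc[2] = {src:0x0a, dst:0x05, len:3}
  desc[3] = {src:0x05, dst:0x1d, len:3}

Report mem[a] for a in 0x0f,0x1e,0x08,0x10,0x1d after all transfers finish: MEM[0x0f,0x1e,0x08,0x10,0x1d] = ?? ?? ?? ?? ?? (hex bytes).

[0] 0x19->0x07 len=3 : 53 de ec
[1] 0x11->0x0d len=4 : b1 ff 51 09
[2] 0x0a->0x05 len=3 : eb c0 65
[3] 0x05->0x1d len=3 : eb c0 65
query mem[0x0f]=0x51, mem[0x1e]=0xc0, mem[0x08]=0xde, mem[0x10]=0x09, mem[0x1d]=0xeb

MEM[0x0f,0x1e,0x08,0x10,0x1d] = 51 c0 de 09 eb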